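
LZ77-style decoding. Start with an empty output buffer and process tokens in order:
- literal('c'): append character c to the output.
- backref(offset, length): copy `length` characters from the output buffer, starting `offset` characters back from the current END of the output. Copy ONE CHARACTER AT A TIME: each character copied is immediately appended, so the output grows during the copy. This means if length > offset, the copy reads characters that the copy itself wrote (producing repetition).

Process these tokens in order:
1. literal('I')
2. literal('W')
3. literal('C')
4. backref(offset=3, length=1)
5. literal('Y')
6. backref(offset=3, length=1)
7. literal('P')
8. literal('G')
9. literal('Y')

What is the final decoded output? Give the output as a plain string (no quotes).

Answer: IWCIYCPGY

Derivation:
Token 1: literal('I'). Output: "I"
Token 2: literal('W'). Output: "IW"
Token 3: literal('C'). Output: "IWC"
Token 4: backref(off=3, len=1). Copied 'I' from pos 0. Output: "IWCI"
Token 5: literal('Y'). Output: "IWCIY"
Token 6: backref(off=3, len=1). Copied 'C' from pos 2. Output: "IWCIYC"
Token 7: literal('P'). Output: "IWCIYCP"
Token 8: literal('G'). Output: "IWCIYCPG"
Token 9: literal('Y'). Output: "IWCIYCPGY"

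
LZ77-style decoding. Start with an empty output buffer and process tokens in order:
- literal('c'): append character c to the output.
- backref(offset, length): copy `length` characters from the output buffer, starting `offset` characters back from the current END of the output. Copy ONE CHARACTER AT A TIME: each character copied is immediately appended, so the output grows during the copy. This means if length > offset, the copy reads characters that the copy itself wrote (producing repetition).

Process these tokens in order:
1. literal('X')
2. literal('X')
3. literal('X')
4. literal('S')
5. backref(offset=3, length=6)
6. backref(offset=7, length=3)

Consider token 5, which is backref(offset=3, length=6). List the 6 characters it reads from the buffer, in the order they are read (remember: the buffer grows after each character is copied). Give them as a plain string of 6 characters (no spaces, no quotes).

Token 1: literal('X'). Output: "X"
Token 2: literal('X'). Output: "XX"
Token 3: literal('X'). Output: "XXX"
Token 4: literal('S'). Output: "XXXS"
Token 5: backref(off=3, len=6). Buffer before: "XXXS" (len 4)
  byte 1: read out[1]='X', append. Buffer now: "XXXSX"
  byte 2: read out[2]='X', append. Buffer now: "XXXSXX"
  byte 3: read out[3]='S', append. Buffer now: "XXXSXXS"
  byte 4: read out[4]='X', append. Buffer now: "XXXSXXSX"
  byte 5: read out[5]='X', append. Buffer now: "XXXSXXSXX"
  byte 6: read out[6]='S', append. Buffer now: "XXXSXXSXXS"

Answer: XXSXXS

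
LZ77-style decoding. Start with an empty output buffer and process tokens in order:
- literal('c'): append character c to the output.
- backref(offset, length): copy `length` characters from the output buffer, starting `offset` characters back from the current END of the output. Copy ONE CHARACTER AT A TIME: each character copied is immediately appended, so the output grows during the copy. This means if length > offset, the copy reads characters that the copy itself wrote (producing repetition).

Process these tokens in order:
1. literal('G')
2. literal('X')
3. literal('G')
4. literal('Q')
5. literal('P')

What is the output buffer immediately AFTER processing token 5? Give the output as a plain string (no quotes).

Token 1: literal('G'). Output: "G"
Token 2: literal('X'). Output: "GX"
Token 3: literal('G'). Output: "GXG"
Token 4: literal('Q'). Output: "GXGQ"
Token 5: literal('P'). Output: "GXGQP"

Answer: GXGQP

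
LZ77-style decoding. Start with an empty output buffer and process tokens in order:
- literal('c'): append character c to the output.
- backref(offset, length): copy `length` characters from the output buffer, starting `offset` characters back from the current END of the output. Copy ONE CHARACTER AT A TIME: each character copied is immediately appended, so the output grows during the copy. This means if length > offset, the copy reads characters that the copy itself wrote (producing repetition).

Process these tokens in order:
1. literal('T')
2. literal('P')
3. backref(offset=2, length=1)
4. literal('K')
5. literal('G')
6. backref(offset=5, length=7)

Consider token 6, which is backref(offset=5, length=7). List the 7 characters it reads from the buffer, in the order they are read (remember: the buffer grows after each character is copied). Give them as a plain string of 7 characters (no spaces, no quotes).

Token 1: literal('T'). Output: "T"
Token 2: literal('P'). Output: "TP"
Token 3: backref(off=2, len=1). Copied 'T' from pos 0. Output: "TPT"
Token 4: literal('K'). Output: "TPTK"
Token 5: literal('G'). Output: "TPTKG"
Token 6: backref(off=5, len=7). Buffer before: "TPTKG" (len 5)
  byte 1: read out[0]='T', append. Buffer now: "TPTKGT"
  byte 2: read out[1]='P', append. Buffer now: "TPTKGTP"
  byte 3: read out[2]='T', append. Buffer now: "TPTKGTPT"
  byte 4: read out[3]='K', append. Buffer now: "TPTKGTPTK"
  byte 5: read out[4]='G', append. Buffer now: "TPTKGTPTKG"
  byte 6: read out[5]='T', append. Buffer now: "TPTKGTPTKGT"
  byte 7: read out[6]='P', append. Buffer now: "TPTKGTPTKGTP"

Answer: TPTKGTP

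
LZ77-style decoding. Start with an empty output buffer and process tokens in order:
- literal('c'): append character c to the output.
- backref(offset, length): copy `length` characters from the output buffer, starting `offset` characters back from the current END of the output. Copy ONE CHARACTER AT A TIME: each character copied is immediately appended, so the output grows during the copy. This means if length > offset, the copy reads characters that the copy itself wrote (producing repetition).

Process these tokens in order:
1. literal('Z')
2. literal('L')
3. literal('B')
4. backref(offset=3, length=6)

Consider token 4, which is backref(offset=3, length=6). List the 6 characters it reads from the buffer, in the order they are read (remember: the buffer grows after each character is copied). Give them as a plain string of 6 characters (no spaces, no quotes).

Answer: ZLBZLB

Derivation:
Token 1: literal('Z'). Output: "Z"
Token 2: literal('L'). Output: "ZL"
Token 3: literal('B'). Output: "ZLB"
Token 4: backref(off=3, len=6). Buffer before: "ZLB" (len 3)
  byte 1: read out[0]='Z', append. Buffer now: "ZLBZ"
  byte 2: read out[1]='L', append. Buffer now: "ZLBZL"
  byte 3: read out[2]='B', append. Buffer now: "ZLBZLB"
  byte 4: read out[3]='Z', append. Buffer now: "ZLBZLBZ"
  byte 5: read out[4]='L', append. Buffer now: "ZLBZLBZL"
  byte 6: read out[5]='B', append. Buffer now: "ZLBZLBZLB"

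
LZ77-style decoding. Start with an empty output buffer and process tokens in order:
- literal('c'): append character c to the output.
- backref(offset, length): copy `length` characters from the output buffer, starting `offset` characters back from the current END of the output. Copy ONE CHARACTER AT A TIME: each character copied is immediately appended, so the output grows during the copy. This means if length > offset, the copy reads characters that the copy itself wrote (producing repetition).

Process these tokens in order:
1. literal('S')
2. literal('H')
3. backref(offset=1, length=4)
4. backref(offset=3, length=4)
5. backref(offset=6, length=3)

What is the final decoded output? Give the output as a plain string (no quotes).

Token 1: literal('S'). Output: "S"
Token 2: literal('H'). Output: "SH"
Token 3: backref(off=1, len=4) (overlapping!). Copied 'HHHH' from pos 1. Output: "SHHHHH"
Token 4: backref(off=3, len=4) (overlapping!). Copied 'HHHH' from pos 3. Output: "SHHHHHHHHH"
Token 5: backref(off=6, len=3). Copied 'HHH' from pos 4. Output: "SHHHHHHHHHHHH"

Answer: SHHHHHHHHHHHH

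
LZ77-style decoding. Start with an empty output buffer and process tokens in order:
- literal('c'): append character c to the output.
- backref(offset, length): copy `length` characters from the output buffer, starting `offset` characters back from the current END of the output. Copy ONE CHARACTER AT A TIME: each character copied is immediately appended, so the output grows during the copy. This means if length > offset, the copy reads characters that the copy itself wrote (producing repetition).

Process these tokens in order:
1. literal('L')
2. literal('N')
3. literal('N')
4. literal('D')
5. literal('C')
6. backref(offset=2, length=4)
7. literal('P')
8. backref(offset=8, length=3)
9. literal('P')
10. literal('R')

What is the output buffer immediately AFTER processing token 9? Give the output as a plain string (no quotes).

Token 1: literal('L'). Output: "L"
Token 2: literal('N'). Output: "LN"
Token 3: literal('N'). Output: "LNN"
Token 4: literal('D'). Output: "LNND"
Token 5: literal('C'). Output: "LNNDC"
Token 6: backref(off=2, len=4) (overlapping!). Copied 'DCDC' from pos 3. Output: "LNNDCDCDC"
Token 7: literal('P'). Output: "LNNDCDCDCP"
Token 8: backref(off=8, len=3). Copied 'NDC' from pos 2. Output: "LNNDCDCDCPNDC"
Token 9: literal('P'). Output: "LNNDCDCDCPNDCP"

Answer: LNNDCDCDCPNDCP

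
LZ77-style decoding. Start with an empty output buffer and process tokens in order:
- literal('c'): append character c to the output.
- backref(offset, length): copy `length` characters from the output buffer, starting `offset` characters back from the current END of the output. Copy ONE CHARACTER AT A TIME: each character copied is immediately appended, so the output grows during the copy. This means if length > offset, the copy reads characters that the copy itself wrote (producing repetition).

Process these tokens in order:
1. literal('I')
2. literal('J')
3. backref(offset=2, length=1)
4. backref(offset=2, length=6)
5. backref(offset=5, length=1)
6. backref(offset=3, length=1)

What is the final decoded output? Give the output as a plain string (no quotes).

Token 1: literal('I'). Output: "I"
Token 2: literal('J'). Output: "IJ"
Token 3: backref(off=2, len=1). Copied 'I' from pos 0. Output: "IJI"
Token 4: backref(off=2, len=6) (overlapping!). Copied 'JIJIJI' from pos 1. Output: "IJIJIJIJI"
Token 5: backref(off=5, len=1). Copied 'I' from pos 4. Output: "IJIJIJIJII"
Token 6: backref(off=3, len=1). Copied 'J' from pos 7. Output: "IJIJIJIJIIJ"

Answer: IJIJIJIJIIJ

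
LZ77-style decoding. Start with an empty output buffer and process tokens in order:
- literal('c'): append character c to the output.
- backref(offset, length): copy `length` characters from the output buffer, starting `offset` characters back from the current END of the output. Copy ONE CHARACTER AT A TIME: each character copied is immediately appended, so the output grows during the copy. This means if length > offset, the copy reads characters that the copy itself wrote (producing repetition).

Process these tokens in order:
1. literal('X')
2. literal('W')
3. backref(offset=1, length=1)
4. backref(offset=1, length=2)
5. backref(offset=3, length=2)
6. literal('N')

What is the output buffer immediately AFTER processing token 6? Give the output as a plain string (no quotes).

Token 1: literal('X'). Output: "X"
Token 2: literal('W'). Output: "XW"
Token 3: backref(off=1, len=1). Copied 'W' from pos 1. Output: "XWW"
Token 4: backref(off=1, len=2) (overlapping!). Copied 'WW' from pos 2. Output: "XWWWW"
Token 5: backref(off=3, len=2). Copied 'WW' from pos 2. Output: "XWWWWWW"
Token 6: literal('N'). Output: "XWWWWWWN"

Answer: XWWWWWWN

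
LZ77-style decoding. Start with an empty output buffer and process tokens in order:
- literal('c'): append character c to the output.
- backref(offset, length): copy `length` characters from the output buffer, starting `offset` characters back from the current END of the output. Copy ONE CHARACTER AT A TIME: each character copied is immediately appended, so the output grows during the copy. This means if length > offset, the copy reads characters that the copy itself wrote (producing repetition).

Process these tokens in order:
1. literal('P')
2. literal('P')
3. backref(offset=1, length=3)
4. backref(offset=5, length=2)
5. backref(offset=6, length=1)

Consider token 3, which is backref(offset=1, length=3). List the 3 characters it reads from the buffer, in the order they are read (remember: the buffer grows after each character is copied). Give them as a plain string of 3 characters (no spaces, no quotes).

Token 1: literal('P'). Output: "P"
Token 2: literal('P'). Output: "PP"
Token 3: backref(off=1, len=3). Buffer before: "PP" (len 2)
  byte 1: read out[1]='P', append. Buffer now: "PPP"
  byte 2: read out[2]='P', append. Buffer now: "PPPP"
  byte 3: read out[3]='P', append. Buffer now: "PPPPP"

Answer: PPP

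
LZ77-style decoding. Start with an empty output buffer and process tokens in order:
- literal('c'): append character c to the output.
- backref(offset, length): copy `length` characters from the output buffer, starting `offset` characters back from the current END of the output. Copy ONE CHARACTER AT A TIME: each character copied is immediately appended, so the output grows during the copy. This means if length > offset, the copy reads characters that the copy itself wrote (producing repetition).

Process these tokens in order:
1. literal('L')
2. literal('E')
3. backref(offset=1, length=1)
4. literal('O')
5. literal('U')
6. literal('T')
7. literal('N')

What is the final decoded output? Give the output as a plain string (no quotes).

Answer: LEEOUTN

Derivation:
Token 1: literal('L'). Output: "L"
Token 2: literal('E'). Output: "LE"
Token 3: backref(off=1, len=1). Copied 'E' from pos 1. Output: "LEE"
Token 4: literal('O'). Output: "LEEO"
Token 5: literal('U'). Output: "LEEOU"
Token 6: literal('T'). Output: "LEEOUT"
Token 7: literal('N'). Output: "LEEOUTN"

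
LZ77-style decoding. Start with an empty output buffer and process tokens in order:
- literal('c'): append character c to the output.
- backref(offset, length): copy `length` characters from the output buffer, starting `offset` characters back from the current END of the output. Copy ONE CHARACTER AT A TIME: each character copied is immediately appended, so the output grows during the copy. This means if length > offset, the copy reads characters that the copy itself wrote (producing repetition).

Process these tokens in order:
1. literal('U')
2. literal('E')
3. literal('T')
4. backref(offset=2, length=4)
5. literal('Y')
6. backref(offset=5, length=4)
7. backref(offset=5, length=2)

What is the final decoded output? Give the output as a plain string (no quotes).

Answer: UETETETYETETYE

Derivation:
Token 1: literal('U'). Output: "U"
Token 2: literal('E'). Output: "UE"
Token 3: literal('T'). Output: "UET"
Token 4: backref(off=2, len=4) (overlapping!). Copied 'ETET' from pos 1. Output: "UETETET"
Token 5: literal('Y'). Output: "UETETETY"
Token 6: backref(off=5, len=4). Copied 'ETET' from pos 3. Output: "UETETETYETET"
Token 7: backref(off=5, len=2). Copied 'YE' from pos 7. Output: "UETETETYETETYE"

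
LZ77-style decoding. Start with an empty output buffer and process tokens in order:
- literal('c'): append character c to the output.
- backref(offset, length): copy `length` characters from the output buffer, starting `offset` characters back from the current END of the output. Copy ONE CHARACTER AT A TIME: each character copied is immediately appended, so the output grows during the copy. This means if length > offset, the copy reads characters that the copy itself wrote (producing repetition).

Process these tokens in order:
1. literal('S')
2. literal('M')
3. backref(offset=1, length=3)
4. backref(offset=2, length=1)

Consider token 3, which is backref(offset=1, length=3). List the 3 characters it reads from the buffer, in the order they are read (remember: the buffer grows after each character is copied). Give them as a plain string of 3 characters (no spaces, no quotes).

Answer: MMM

Derivation:
Token 1: literal('S'). Output: "S"
Token 2: literal('M'). Output: "SM"
Token 3: backref(off=1, len=3). Buffer before: "SM" (len 2)
  byte 1: read out[1]='M', append. Buffer now: "SMM"
  byte 2: read out[2]='M', append. Buffer now: "SMMM"
  byte 3: read out[3]='M', append. Buffer now: "SMMMM"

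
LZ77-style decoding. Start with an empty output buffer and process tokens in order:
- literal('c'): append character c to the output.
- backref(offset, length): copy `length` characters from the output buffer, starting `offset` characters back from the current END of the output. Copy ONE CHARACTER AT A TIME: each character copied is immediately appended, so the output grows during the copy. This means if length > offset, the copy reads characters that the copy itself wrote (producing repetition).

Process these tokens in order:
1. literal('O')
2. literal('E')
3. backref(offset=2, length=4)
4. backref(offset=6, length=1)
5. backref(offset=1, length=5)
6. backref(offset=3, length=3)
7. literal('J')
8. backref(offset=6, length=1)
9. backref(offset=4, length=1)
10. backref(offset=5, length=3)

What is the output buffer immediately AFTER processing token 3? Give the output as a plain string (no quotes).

Token 1: literal('O'). Output: "O"
Token 2: literal('E'). Output: "OE"
Token 3: backref(off=2, len=4) (overlapping!). Copied 'OEOE' from pos 0. Output: "OEOEOE"

Answer: OEOEOE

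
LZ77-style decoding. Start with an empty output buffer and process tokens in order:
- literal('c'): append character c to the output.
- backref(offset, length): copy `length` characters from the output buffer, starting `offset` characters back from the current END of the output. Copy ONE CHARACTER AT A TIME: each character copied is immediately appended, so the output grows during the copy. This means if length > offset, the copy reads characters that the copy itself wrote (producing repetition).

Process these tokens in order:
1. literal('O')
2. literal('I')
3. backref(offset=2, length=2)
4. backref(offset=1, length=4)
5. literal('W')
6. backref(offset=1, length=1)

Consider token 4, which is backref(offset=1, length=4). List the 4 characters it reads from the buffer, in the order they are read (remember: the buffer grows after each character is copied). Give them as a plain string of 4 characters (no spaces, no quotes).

Answer: IIII

Derivation:
Token 1: literal('O'). Output: "O"
Token 2: literal('I'). Output: "OI"
Token 3: backref(off=2, len=2). Copied 'OI' from pos 0. Output: "OIOI"
Token 4: backref(off=1, len=4). Buffer before: "OIOI" (len 4)
  byte 1: read out[3]='I', append. Buffer now: "OIOII"
  byte 2: read out[4]='I', append. Buffer now: "OIOIII"
  byte 3: read out[5]='I', append. Buffer now: "OIOIIII"
  byte 4: read out[6]='I', append. Buffer now: "OIOIIIII"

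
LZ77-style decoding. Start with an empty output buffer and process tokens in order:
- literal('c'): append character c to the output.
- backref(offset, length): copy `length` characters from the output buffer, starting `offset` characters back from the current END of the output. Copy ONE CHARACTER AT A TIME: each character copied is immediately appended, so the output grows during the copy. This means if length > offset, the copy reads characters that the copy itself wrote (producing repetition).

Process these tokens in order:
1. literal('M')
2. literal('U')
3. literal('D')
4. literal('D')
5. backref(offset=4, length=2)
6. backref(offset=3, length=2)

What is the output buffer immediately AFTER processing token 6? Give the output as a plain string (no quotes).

Answer: MUDDMUDM

Derivation:
Token 1: literal('M'). Output: "M"
Token 2: literal('U'). Output: "MU"
Token 3: literal('D'). Output: "MUD"
Token 4: literal('D'). Output: "MUDD"
Token 5: backref(off=4, len=2). Copied 'MU' from pos 0. Output: "MUDDMU"
Token 6: backref(off=3, len=2). Copied 'DM' from pos 3. Output: "MUDDMUDM"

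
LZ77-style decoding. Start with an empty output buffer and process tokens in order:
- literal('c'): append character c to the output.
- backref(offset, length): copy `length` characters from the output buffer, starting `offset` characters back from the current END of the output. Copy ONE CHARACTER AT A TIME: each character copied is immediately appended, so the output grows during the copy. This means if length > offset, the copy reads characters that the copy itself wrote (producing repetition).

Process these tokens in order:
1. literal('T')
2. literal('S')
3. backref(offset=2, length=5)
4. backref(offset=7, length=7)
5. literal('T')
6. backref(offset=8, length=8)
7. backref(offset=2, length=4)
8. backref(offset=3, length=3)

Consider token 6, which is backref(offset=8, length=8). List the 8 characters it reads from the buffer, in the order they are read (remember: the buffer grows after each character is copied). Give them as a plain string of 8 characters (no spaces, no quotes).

Token 1: literal('T'). Output: "T"
Token 2: literal('S'). Output: "TS"
Token 3: backref(off=2, len=5) (overlapping!). Copied 'TSTST' from pos 0. Output: "TSTSTST"
Token 4: backref(off=7, len=7). Copied 'TSTSTST' from pos 0. Output: "TSTSTSTTSTSTST"
Token 5: literal('T'). Output: "TSTSTSTTSTSTSTT"
Token 6: backref(off=8, len=8). Buffer before: "TSTSTSTTSTSTSTT" (len 15)
  byte 1: read out[7]='T', append. Buffer now: "TSTSTSTTSTSTSTTT"
  byte 2: read out[8]='S', append. Buffer now: "TSTSTSTTSTSTSTTTS"
  byte 3: read out[9]='T', append. Buffer now: "TSTSTSTTSTSTSTTTST"
  byte 4: read out[10]='S', append. Buffer now: "TSTSTSTTSTSTSTTTSTS"
  byte 5: read out[11]='T', append. Buffer now: "TSTSTSTTSTSTSTTTSTST"
  byte 6: read out[12]='S', append. Buffer now: "TSTSTSTTSTSTSTTTSTSTS"
  byte 7: read out[13]='T', append. Buffer now: "TSTSTSTTSTSTSTTTSTSTST"
  byte 8: read out[14]='T', append. Buffer now: "TSTSTSTTSTSTSTTTSTSTSTT"

Answer: TSTSTSTT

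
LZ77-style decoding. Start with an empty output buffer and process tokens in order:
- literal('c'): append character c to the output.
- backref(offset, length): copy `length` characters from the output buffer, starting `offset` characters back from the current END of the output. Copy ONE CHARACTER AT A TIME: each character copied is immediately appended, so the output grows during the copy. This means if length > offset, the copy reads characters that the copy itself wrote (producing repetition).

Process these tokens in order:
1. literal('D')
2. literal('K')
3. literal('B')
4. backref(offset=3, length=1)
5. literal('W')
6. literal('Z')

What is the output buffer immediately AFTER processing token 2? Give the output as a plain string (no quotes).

Answer: DK

Derivation:
Token 1: literal('D'). Output: "D"
Token 2: literal('K'). Output: "DK"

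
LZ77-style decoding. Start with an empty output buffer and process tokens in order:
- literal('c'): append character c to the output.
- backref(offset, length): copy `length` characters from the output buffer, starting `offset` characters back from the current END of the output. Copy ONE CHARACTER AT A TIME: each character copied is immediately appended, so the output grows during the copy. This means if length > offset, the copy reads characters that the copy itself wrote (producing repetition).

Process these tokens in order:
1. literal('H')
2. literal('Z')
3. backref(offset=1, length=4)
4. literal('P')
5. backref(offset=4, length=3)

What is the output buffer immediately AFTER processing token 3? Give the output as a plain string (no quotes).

Token 1: literal('H'). Output: "H"
Token 2: literal('Z'). Output: "HZ"
Token 3: backref(off=1, len=4) (overlapping!). Copied 'ZZZZ' from pos 1. Output: "HZZZZZ"

Answer: HZZZZZ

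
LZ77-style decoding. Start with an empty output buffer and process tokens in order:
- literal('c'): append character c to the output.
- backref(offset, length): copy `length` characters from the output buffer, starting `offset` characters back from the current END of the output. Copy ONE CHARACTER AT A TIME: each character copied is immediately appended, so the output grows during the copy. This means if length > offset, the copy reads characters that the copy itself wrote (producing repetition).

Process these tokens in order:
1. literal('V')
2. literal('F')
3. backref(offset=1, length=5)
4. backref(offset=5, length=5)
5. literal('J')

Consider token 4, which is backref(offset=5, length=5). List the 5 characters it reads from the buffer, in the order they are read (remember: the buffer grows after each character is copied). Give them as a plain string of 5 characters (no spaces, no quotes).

Token 1: literal('V'). Output: "V"
Token 2: literal('F'). Output: "VF"
Token 3: backref(off=1, len=5) (overlapping!). Copied 'FFFFF' from pos 1. Output: "VFFFFFF"
Token 4: backref(off=5, len=5). Buffer before: "VFFFFFF" (len 7)
  byte 1: read out[2]='F', append. Buffer now: "VFFFFFFF"
  byte 2: read out[3]='F', append. Buffer now: "VFFFFFFFF"
  byte 3: read out[4]='F', append. Buffer now: "VFFFFFFFFF"
  byte 4: read out[5]='F', append. Buffer now: "VFFFFFFFFFF"
  byte 5: read out[6]='F', append. Buffer now: "VFFFFFFFFFFF"

Answer: FFFFF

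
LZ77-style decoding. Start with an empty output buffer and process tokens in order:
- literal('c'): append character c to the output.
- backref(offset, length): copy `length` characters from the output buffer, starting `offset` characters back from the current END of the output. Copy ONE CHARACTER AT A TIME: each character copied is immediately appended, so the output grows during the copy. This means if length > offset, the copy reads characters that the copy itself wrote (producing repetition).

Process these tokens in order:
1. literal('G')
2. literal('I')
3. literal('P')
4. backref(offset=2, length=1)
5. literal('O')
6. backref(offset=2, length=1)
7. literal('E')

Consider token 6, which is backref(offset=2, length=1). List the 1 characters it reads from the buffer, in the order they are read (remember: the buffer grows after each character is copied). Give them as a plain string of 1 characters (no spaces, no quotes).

Token 1: literal('G'). Output: "G"
Token 2: literal('I'). Output: "GI"
Token 3: literal('P'). Output: "GIP"
Token 4: backref(off=2, len=1). Copied 'I' from pos 1. Output: "GIPI"
Token 5: literal('O'). Output: "GIPIO"
Token 6: backref(off=2, len=1). Buffer before: "GIPIO" (len 5)
  byte 1: read out[3]='I', append. Buffer now: "GIPIOI"

Answer: I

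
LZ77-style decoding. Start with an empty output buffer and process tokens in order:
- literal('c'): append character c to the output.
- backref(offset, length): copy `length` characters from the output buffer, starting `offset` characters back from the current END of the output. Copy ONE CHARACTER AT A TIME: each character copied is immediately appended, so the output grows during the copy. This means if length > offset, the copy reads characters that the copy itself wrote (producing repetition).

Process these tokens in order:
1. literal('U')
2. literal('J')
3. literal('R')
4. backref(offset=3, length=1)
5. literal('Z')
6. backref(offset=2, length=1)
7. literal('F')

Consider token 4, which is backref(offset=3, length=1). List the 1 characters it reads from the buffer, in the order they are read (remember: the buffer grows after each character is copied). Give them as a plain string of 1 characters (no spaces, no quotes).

Answer: U

Derivation:
Token 1: literal('U'). Output: "U"
Token 2: literal('J'). Output: "UJ"
Token 3: literal('R'). Output: "UJR"
Token 4: backref(off=3, len=1). Buffer before: "UJR" (len 3)
  byte 1: read out[0]='U', append. Buffer now: "UJRU"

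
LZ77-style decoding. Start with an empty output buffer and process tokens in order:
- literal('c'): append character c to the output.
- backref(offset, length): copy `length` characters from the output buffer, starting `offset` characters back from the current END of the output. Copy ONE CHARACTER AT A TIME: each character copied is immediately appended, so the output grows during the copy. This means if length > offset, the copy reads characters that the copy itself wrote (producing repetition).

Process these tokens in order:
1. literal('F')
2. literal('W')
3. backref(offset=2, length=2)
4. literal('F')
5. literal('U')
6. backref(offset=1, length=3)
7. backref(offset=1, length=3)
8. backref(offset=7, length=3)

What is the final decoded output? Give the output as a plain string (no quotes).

Answer: FWFWFUUUUUUUUUU

Derivation:
Token 1: literal('F'). Output: "F"
Token 2: literal('W'). Output: "FW"
Token 3: backref(off=2, len=2). Copied 'FW' from pos 0. Output: "FWFW"
Token 4: literal('F'). Output: "FWFWF"
Token 5: literal('U'). Output: "FWFWFU"
Token 6: backref(off=1, len=3) (overlapping!). Copied 'UUU' from pos 5. Output: "FWFWFUUUU"
Token 7: backref(off=1, len=3) (overlapping!). Copied 'UUU' from pos 8. Output: "FWFWFUUUUUUU"
Token 8: backref(off=7, len=3). Copied 'UUU' from pos 5. Output: "FWFWFUUUUUUUUUU"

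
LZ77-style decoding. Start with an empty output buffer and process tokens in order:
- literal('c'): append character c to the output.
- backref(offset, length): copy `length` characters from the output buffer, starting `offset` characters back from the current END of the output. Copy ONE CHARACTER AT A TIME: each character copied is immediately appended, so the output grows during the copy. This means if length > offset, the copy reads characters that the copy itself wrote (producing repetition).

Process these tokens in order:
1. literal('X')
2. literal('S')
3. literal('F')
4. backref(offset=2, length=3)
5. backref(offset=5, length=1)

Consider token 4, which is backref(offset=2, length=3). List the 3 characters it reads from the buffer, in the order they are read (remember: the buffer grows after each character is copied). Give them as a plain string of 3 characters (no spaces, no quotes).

Token 1: literal('X'). Output: "X"
Token 2: literal('S'). Output: "XS"
Token 3: literal('F'). Output: "XSF"
Token 4: backref(off=2, len=3). Buffer before: "XSF" (len 3)
  byte 1: read out[1]='S', append. Buffer now: "XSFS"
  byte 2: read out[2]='F', append. Buffer now: "XSFSF"
  byte 3: read out[3]='S', append. Buffer now: "XSFSFS"

Answer: SFS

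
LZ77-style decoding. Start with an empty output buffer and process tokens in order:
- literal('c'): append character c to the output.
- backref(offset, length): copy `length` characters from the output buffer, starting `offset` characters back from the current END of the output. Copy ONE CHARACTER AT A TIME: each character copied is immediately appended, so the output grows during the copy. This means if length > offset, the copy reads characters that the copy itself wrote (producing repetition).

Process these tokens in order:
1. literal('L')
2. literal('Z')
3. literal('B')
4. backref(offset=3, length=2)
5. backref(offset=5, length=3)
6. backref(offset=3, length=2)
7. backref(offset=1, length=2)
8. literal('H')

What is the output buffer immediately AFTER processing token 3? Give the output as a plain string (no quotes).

Answer: LZB

Derivation:
Token 1: literal('L'). Output: "L"
Token 2: literal('Z'). Output: "LZ"
Token 3: literal('B'). Output: "LZB"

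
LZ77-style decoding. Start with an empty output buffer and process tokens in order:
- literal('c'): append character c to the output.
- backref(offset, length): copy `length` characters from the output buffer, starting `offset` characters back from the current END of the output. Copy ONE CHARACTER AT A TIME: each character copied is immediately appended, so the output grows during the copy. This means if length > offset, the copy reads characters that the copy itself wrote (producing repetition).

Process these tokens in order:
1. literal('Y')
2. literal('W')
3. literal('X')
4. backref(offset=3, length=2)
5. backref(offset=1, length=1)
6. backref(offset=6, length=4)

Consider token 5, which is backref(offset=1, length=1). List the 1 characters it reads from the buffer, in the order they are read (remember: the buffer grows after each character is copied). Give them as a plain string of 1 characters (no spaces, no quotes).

Token 1: literal('Y'). Output: "Y"
Token 2: literal('W'). Output: "YW"
Token 3: literal('X'). Output: "YWX"
Token 4: backref(off=3, len=2). Copied 'YW' from pos 0. Output: "YWXYW"
Token 5: backref(off=1, len=1). Buffer before: "YWXYW" (len 5)
  byte 1: read out[4]='W', append. Buffer now: "YWXYWW"

Answer: W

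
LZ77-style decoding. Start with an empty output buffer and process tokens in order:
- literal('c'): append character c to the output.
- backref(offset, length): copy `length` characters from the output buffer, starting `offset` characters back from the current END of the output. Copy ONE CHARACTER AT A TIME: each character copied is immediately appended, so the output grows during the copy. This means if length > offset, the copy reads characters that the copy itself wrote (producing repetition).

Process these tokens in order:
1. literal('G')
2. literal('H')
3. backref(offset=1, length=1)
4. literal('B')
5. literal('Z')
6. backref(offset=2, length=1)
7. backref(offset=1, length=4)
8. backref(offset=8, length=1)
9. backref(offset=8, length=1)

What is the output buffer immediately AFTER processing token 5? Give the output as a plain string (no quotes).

Token 1: literal('G'). Output: "G"
Token 2: literal('H'). Output: "GH"
Token 3: backref(off=1, len=1). Copied 'H' from pos 1. Output: "GHH"
Token 4: literal('B'). Output: "GHHB"
Token 5: literal('Z'). Output: "GHHBZ"

Answer: GHHBZ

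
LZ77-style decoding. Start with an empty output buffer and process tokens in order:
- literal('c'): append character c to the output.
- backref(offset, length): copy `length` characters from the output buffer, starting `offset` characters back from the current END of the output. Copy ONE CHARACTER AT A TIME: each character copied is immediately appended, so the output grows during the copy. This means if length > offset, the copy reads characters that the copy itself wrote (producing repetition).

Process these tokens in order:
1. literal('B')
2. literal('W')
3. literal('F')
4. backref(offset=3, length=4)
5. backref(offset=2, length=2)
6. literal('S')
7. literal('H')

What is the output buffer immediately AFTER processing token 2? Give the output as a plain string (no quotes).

Answer: BW

Derivation:
Token 1: literal('B'). Output: "B"
Token 2: literal('W'). Output: "BW"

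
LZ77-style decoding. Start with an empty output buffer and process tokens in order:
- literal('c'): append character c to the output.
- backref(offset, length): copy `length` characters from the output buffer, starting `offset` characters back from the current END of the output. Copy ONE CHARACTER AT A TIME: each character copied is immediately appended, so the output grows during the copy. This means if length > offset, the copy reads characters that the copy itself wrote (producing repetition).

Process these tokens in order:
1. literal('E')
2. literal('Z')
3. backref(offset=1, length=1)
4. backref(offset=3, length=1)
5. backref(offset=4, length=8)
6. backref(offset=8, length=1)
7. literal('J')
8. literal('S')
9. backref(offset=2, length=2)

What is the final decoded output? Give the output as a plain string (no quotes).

Token 1: literal('E'). Output: "E"
Token 2: literal('Z'). Output: "EZ"
Token 3: backref(off=1, len=1). Copied 'Z' from pos 1. Output: "EZZ"
Token 4: backref(off=3, len=1). Copied 'E' from pos 0. Output: "EZZE"
Token 5: backref(off=4, len=8) (overlapping!). Copied 'EZZEEZZE' from pos 0. Output: "EZZEEZZEEZZE"
Token 6: backref(off=8, len=1). Copied 'E' from pos 4. Output: "EZZEEZZEEZZEE"
Token 7: literal('J'). Output: "EZZEEZZEEZZEEJ"
Token 8: literal('S'). Output: "EZZEEZZEEZZEEJS"
Token 9: backref(off=2, len=2). Copied 'JS' from pos 13. Output: "EZZEEZZEEZZEEJSJS"

Answer: EZZEEZZEEZZEEJSJS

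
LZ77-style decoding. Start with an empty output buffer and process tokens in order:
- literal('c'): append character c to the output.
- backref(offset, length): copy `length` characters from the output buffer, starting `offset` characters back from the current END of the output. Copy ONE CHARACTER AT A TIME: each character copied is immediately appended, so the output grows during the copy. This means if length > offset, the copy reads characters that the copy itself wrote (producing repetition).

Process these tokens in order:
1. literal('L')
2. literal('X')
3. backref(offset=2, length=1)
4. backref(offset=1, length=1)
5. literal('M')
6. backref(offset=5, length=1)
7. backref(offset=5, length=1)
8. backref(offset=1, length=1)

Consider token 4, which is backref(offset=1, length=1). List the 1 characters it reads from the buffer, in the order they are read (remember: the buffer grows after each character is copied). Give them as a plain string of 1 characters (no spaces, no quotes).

Token 1: literal('L'). Output: "L"
Token 2: literal('X'). Output: "LX"
Token 3: backref(off=2, len=1). Copied 'L' from pos 0. Output: "LXL"
Token 4: backref(off=1, len=1). Buffer before: "LXL" (len 3)
  byte 1: read out[2]='L', append. Buffer now: "LXLL"

Answer: L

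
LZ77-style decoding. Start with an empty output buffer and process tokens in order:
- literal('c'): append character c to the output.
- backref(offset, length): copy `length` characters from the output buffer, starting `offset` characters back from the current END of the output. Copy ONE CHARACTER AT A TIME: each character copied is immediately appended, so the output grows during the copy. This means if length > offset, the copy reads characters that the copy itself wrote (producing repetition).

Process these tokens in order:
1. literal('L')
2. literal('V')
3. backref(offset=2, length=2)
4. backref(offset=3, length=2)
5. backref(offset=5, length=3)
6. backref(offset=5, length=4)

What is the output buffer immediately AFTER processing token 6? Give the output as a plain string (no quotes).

Token 1: literal('L'). Output: "L"
Token 2: literal('V'). Output: "LV"
Token 3: backref(off=2, len=2). Copied 'LV' from pos 0. Output: "LVLV"
Token 4: backref(off=3, len=2). Copied 'VL' from pos 1. Output: "LVLVVL"
Token 5: backref(off=5, len=3). Copied 'VLV' from pos 1. Output: "LVLVVLVLV"
Token 6: backref(off=5, len=4). Copied 'VLVL' from pos 4. Output: "LVLVVLVLVVLVL"

Answer: LVLVVLVLVVLVL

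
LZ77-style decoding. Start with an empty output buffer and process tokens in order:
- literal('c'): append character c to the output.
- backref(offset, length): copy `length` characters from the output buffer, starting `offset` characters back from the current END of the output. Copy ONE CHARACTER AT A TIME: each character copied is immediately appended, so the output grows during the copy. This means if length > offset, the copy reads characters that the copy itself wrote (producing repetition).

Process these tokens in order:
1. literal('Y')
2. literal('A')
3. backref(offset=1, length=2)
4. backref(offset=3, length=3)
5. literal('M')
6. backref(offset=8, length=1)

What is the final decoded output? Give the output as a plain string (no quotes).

Token 1: literal('Y'). Output: "Y"
Token 2: literal('A'). Output: "YA"
Token 3: backref(off=1, len=2) (overlapping!). Copied 'AA' from pos 1. Output: "YAAA"
Token 4: backref(off=3, len=3). Copied 'AAA' from pos 1. Output: "YAAAAAA"
Token 5: literal('M'). Output: "YAAAAAAM"
Token 6: backref(off=8, len=1). Copied 'Y' from pos 0. Output: "YAAAAAAMY"

Answer: YAAAAAAMY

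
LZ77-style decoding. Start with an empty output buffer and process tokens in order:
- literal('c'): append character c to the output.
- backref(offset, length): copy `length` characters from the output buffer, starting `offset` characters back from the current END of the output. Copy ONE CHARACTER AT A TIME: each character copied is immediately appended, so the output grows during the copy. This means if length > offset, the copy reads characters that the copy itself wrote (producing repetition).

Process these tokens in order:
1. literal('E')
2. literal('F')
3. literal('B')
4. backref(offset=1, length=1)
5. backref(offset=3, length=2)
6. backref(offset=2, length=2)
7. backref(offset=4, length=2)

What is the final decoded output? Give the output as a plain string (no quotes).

Token 1: literal('E'). Output: "E"
Token 2: literal('F'). Output: "EF"
Token 3: literal('B'). Output: "EFB"
Token 4: backref(off=1, len=1). Copied 'B' from pos 2. Output: "EFBB"
Token 5: backref(off=3, len=2). Copied 'FB' from pos 1. Output: "EFBBFB"
Token 6: backref(off=2, len=2). Copied 'FB' from pos 4. Output: "EFBBFBFB"
Token 7: backref(off=4, len=2). Copied 'FB' from pos 4. Output: "EFBBFBFBFB"

Answer: EFBBFBFBFB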